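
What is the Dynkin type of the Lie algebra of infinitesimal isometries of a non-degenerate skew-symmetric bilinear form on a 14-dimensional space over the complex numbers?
This is sp(14), which has dimension 14(14+1)/2 = 105 and rank 14/2 = 7. In the classification of classical Lie algebras, the symplectic algebra sp(2n) has type C_n; here n = 7, so the Dynkin diagram is a chain of 7 nodes with a double edge at one end; the terminal node there is the unique long simple root (C_7). Hence the type is C_7.

C_7 (sp(14))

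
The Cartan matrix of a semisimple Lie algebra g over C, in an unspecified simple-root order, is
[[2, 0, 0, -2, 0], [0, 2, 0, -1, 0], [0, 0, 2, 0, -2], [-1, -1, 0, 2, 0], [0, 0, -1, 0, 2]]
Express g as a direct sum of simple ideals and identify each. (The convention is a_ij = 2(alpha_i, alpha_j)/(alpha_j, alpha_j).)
The diagram associated to this matrix has two connected components: the simple roots {alpha_3, alpha_5} form a chain of 2 nodes with a double edge at one end; the terminal node there is the unique short simple root (B_2), and {alpha_1, alpha_2, alpha_4} form a chain of 3 nodes with a double edge at one end; the terminal node there is the unique long simple root (C_3). A semisimple Lie algebra decomposes uniquely as the direct sum of simple ideals, one per connected component of its Dynkin diagram, so g ≅ B_2 ⊕ C_3 (dimension 10 + 21 = 31).

B_2 (so(5)) ⊕ C_3 (sp(6))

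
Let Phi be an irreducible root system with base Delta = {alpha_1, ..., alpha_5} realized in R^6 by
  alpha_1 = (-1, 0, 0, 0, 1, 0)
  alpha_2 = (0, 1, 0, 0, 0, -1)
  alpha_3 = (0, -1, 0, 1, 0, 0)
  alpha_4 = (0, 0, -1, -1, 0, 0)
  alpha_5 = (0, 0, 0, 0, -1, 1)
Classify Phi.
Compute the Cartan integers a_ij = 2(alpha_i, alpha_j)/(alpha_j, alpha_j); the resulting 5x5 Cartan matrix is
[[2, 0, 0, 0, -1], [0, 2, -1, 0, -1], [0, -1, 2, -1, 0], [0, 0, -1, 2, 0], [-1, -1, 0, 0, 2]].
All simple roots have the same length, so the diagram is simply laced. The associated Dynkin diagram is a chain of 5 nodes with single edges (A_5), so the type is A_5 (the algebra sl(6)).

A5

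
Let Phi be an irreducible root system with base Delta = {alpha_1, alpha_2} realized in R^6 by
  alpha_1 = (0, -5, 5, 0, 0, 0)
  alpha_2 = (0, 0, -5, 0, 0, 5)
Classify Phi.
Compute the Cartan integers a_ij = 2(alpha_i, alpha_j)/(alpha_j, alpha_j); the resulting 2x2 Cartan matrix is
[[2, -1], [-1, 2]].
All simple roots have the same length, so the diagram is simply laced. The associated Dynkin diagram is a chain of 2 nodes with single edges (A_2), so the type is A_2 (the algebra sl(3)).

A_2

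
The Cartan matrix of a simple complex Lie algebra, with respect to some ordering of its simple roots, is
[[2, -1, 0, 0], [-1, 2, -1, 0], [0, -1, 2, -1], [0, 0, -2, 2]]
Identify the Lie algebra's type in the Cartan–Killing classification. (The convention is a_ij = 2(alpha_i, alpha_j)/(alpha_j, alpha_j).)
The matrix has rank 4 with 2's on the diagonal. Reading the off-diagonal entries as Dynkin edges (a single edge where a_ij = a_ji = -1; a double or triple edge where a_ij * a_ji = 2 or 3), the diagram is a chain of 4 nodes with a double edge at one end; the terminal node there is the unique long simple root (C_4). One simple-root ordering that puts it in standard form is (alpha_1, alpha_2, alpha_3, alpha_4). So the algebra is type C_4, i.e. sp(8).

type C_4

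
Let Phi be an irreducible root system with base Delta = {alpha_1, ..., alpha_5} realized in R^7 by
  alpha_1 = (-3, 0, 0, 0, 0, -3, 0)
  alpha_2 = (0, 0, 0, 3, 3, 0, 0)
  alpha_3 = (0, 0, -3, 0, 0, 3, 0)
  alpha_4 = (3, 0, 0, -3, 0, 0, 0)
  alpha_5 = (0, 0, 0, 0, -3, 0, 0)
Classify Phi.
B5

Compute the Cartan integers a_ij = 2(alpha_i, alpha_j)/(alpha_j, alpha_j); the resulting 5x5 Cartan matrix is
[[2, 0, -1, -1, 0], [0, 2, 0, -1, -2], [-1, 0, 2, 0, 0], [-1, -1, 0, 2, 0], [0, -1, 0, 0, 2]].
The roots have two lengths (squared-length ratio 2:1); the short ones are alpha_{5}. The associated Dynkin diagram is a chain of 5 nodes with a double edge at one end; the terminal node there is the unique short simple root (B_5), so the type is B_5 (the algebra so(11)).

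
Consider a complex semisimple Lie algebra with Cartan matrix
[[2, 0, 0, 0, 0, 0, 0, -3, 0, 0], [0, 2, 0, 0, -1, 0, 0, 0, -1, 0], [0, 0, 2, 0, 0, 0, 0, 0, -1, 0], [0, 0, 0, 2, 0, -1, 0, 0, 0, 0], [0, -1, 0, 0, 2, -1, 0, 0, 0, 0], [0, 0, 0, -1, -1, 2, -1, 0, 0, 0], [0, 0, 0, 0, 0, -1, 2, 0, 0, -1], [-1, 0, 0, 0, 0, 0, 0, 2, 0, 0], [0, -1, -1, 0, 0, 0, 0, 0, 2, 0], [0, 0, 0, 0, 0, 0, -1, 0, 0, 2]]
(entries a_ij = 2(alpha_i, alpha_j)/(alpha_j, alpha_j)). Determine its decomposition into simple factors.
E8 + G2

The diagram associated to this matrix has two connected components: the simple roots {alpha_2, alpha_3, alpha_4, alpha_5, alpha_6, alpha_7, alpha_9, alpha_10} form a chain of 7 nodes with one extra node attached to the third node from one end (E_8), and {alpha_1, alpha_8} form two nodes joined by a triple edge (G_2). A semisimple Lie algebra decomposes uniquely as the direct sum of simple ideals, one per connected component of its Dynkin diagram, so g ≅ E_8 ⊕ G_2 (dimension 248 + 14 = 262).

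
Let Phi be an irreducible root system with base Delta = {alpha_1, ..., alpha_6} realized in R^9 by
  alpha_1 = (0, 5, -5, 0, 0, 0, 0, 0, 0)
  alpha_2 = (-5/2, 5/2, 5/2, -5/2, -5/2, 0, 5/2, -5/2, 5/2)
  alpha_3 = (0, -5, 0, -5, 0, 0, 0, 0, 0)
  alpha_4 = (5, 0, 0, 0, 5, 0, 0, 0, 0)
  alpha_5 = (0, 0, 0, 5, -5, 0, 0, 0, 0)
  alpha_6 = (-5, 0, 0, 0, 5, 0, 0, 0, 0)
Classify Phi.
Compute the Cartan integers a_ij = 2(alpha_i, alpha_j)/(alpha_j, alpha_j); the resulting 6x6 Cartan matrix is
[[2, 0, -1, 0, 0, 0], [0, 2, 0, -1, 0, 0], [-1, 0, 2, 0, -1, 0], [0, -1, 0, 2, -1, 0], [0, 0, -1, -1, 2, -1], [0, 0, 0, 0, -1, 2]].
All simple roots have the same length, so the diagram is simply laced. The associated Dynkin diagram is a chain of 5 nodes with one extra node attached to the third node from one end (E_6), so the type is E_6.

E6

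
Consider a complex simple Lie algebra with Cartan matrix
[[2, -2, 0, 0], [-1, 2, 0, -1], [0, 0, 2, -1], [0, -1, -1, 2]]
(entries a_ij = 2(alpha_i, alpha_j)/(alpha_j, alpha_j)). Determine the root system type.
C4

The matrix has rank 4 with 2's on the diagonal. Reading the off-diagonal entries as Dynkin edges (a single edge where a_ij = a_ji = -1; a double or triple edge where a_ij * a_ji = 2 or 3), the diagram is a chain of 4 nodes with a double edge at one end; the terminal node there is the unique long simple root (C_4). One simple-root ordering that puts it in standard form is (alpha_3, alpha_4, alpha_2, alpha_1). So the algebra is type C_4, i.e. sp(8).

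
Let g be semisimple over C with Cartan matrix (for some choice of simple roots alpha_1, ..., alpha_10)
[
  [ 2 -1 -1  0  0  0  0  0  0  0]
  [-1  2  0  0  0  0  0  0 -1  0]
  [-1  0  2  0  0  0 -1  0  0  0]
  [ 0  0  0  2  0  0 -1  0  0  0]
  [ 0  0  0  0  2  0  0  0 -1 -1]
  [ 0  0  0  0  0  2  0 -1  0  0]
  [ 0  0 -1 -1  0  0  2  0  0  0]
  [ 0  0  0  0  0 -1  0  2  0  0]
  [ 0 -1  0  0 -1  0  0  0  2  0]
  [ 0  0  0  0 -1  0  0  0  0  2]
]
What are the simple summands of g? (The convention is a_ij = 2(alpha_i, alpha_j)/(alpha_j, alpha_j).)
type A_2 ⊕ type A_8

The diagram associated to this matrix has two connected components: the simple roots {alpha_6, alpha_8} form a chain of 2 nodes with single edges (A_2), and {alpha_1, alpha_2, alpha_3, alpha_4, alpha_5, alpha_7, alpha_9, alpha_10} form a chain of 8 nodes with single edges (A_8). A semisimple Lie algebra decomposes uniquely as the direct sum of simple ideals, one per connected component of its Dynkin diagram, so g ≅ A_2 ⊕ A_8 (dimension 8 + 80 = 88).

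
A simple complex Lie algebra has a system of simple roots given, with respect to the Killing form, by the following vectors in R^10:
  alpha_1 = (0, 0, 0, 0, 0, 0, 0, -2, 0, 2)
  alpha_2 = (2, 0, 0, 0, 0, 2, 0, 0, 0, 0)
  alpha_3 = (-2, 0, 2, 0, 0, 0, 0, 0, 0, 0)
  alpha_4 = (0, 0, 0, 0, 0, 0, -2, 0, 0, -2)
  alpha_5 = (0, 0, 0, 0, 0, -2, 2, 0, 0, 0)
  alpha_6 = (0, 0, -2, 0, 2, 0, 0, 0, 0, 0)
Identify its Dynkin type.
type A_6

Compute the Cartan integers a_ij = 2(alpha_i, alpha_j)/(alpha_j, alpha_j); the resulting 6x6 Cartan matrix is
[[2, 0, 0, -1, 0, 0], [0, 2, -1, 0, -1, 0], [0, -1, 2, 0, 0, -1], [-1, 0, 0, 2, -1, 0], [0, -1, 0, -1, 2, 0], [0, 0, -1, 0, 0, 2]].
All simple roots have the same length, so the diagram is simply laced. The associated Dynkin diagram is a chain of 6 nodes with single edges (A_6), so the type is A_6 (the algebra sl(7)).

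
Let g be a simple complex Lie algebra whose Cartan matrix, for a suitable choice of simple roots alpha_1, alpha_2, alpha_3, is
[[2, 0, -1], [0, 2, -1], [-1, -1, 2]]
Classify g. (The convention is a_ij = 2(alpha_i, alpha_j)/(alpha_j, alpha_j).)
The matrix has rank 3 with 2's on the diagonal. Reading the off-diagonal entries as Dynkin edges (a single edge where a_ij = a_ji = -1; a double or triple edge where a_ij * a_ji = 2 or 3), the diagram is a chain of 3 nodes with single edges (A_3). One simple-root ordering that puts it in standard form is (alpha_2, alpha_3, alpha_1). So the algebra is type A_3, i.e. sl(4).

A3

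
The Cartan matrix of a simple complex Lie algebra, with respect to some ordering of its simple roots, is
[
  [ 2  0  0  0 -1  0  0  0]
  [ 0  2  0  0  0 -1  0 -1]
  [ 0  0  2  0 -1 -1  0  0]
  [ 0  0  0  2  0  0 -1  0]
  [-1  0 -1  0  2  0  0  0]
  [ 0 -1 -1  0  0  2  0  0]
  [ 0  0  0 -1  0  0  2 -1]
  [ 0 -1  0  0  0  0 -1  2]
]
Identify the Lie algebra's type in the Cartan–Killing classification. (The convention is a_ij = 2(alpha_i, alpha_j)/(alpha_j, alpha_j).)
The matrix has rank 8 with 2's on the diagonal. Reading the off-diagonal entries as Dynkin edges (a single edge where a_ij = a_ji = -1; a double or triple edge where a_ij * a_ji = 2 or 3), the diagram is a chain of 8 nodes with single edges (A_8). One simple-root ordering that puts it in standard form is (alpha_1, alpha_5, alpha_3, alpha_6, alpha_2, alpha_8, alpha_7, alpha_4). So the algebra is type A_8, i.e. sl(9).

A8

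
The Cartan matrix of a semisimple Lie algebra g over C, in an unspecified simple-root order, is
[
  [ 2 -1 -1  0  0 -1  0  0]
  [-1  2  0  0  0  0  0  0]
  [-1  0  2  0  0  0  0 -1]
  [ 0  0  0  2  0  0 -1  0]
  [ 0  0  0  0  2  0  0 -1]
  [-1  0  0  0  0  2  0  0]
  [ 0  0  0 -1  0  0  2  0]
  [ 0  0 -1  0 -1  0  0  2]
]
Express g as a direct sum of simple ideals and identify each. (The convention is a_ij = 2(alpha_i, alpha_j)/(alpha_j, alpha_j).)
A_2 (sl(3)) + D_6 (so(12))

The diagram associated to this matrix has two connected components: the simple roots {alpha_4, alpha_7} form a chain of 2 nodes with single edges (A_2), and {alpha_1, alpha_2, alpha_3, alpha_5, alpha_6, alpha_8} form a chain of 4 nodes with a fork of two nodes at one end (D_6). A semisimple Lie algebra decomposes uniquely as the direct sum of simple ideals, one per connected component of its Dynkin diagram, so g ≅ A_2 ⊕ D_6 (dimension 8 + 66 = 74).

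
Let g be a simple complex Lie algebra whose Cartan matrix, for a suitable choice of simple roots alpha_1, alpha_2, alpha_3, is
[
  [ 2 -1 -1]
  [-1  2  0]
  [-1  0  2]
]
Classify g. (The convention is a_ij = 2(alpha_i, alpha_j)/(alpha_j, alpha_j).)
A3

The matrix has rank 3 with 2's on the diagonal. Reading the off-diagonal entries as Dynkin edges (a single edge where a_ij = a_ji = -1; a double or triple edge where a_ij * a_ji = 2 or 3), the diagram is a chain of 3 nodes with single edges (A_3). One simple-root ordering that puts it in standard form is (alpha_2, alpha_1, alpha_3). So the algebra is type A_3, i.e. sl(4).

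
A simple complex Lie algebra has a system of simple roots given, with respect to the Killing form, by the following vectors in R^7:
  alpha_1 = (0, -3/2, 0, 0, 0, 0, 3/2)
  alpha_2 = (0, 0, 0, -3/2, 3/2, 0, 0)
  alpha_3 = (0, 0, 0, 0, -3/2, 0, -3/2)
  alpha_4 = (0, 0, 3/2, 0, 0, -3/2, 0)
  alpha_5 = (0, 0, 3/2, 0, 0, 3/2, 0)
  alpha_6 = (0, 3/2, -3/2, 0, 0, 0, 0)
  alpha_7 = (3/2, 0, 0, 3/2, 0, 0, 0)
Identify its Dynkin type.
D7

Compute the Cartan integers a_ij = 2(alpha_i, alpha_j)/(alpha_j, alpha_j); the resulting 7x7 Cartan matrix is
[[2, 0, -1, 0, 0, -1, 0], [0, 2, -1, 0, 0, 0, -1], [-1, -1, 2, 0, 0, 0, 0], [0, 0, 0, 2, 0, -1, 0], [0, 0, 0, 0, 2, -1, 0], [-1, 0, 0, -1, -1, 2, 0], [0, -1, 0, 0, 0, 0, 2]].
All simple roots have the same length, so the diagram is simply laced. The associated Dynkin diagram is a chain of 5 nodes with a fork of two nodes at one end (D_7), so the type is D_7 (the algebra so(14)).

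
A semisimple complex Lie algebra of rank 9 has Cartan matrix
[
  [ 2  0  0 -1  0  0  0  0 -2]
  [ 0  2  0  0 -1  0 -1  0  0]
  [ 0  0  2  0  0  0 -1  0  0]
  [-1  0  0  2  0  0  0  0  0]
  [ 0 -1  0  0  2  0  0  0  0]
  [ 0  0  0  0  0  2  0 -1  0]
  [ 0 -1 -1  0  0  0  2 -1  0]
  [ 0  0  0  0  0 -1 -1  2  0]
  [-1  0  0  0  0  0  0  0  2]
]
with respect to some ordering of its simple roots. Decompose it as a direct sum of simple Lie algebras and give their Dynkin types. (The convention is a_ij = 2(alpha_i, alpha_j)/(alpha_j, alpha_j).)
type B_3 + type E_6

The diagram associated to this matrix has two connected components: the simple roots {alpha_1, alpha_4, alpha_9} form a chain of 3 nodes with a double edge at one end; the terminal node there is the unique short simple root (B_3), and {alpha_2, alpha_3, alpha_5, alpha_6, alpha_7, alpha_8} form a chain of 5 nodes with one extra node attached to the third node from one end (E_6). A semisimple Lie algebra decomposes uniquely as the direct sum of simple ideals, one per connected component of its Dynkin diagram, so g ≅ B_3 ⊕ E_6 (dimension 21 + 78 = 99).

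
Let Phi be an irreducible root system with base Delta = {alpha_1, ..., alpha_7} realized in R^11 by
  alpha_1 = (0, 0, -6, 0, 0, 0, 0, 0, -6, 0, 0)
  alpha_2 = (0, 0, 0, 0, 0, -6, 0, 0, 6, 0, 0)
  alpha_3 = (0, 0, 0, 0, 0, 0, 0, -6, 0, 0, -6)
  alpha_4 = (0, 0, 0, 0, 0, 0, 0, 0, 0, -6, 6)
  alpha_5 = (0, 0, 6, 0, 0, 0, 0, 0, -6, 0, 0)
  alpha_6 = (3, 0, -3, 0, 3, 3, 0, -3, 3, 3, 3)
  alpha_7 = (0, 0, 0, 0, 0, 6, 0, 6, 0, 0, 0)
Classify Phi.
E7

Compute the Cartan integers a_ij = 2(alpha_i, alpha_j)/(alpha_j, alpha_j); the resulting 7x7 Cartan matrix is
[[2, -1, 0, 0, 0, 0, 0], [-1, 2, 0, 0, -1, 0, -1], [0, 0, 2, -1, 0, 0, -1], [0, 0, -1, 2, 0, 0, 0], [0, -1, 0, 0, 2, -1, 0], [0, 0, 0, 0, -1, 2, 0], [0, -1, -1, 0, 0, 0, 2]].
All simple roots have the same length, so the diagram is simply laced. The associated Dynkin diagram is a chain of 6 nodes with one extra node attached to the third node from one end (E_7), so the type is E_7.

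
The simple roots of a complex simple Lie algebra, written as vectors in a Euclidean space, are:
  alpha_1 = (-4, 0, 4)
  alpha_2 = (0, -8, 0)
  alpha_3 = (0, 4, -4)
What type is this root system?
Compute the Cartan integers a_ij = 2(alpha_i, alpha_j)/(alpha_j, alpha_j); the resulting 3x3 Cartan matrix is
[[2, 0, -1], [0, 2, -2], [-1, -1, 2]].
The roots have two lengths (squared-length ratio 2:1); the short ones are alpha_{1,3}. The associated Dynkin diagram is a chain of 3 nodes with a double edge at one end; the terminal node there is the unique long simple root (C_3), so the type is C_3 (the algebra sp(6)).

C3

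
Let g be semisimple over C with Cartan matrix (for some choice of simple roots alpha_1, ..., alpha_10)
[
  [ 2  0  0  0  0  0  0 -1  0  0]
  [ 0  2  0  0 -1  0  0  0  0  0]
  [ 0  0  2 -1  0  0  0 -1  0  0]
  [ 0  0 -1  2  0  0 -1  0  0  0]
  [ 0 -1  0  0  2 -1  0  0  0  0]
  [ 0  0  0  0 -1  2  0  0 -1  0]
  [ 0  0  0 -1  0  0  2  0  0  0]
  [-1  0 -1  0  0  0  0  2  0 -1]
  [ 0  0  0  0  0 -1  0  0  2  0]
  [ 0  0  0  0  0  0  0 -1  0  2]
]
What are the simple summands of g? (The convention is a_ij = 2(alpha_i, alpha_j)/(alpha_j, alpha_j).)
The diagram associated to this matrix has two connected components: the simple roots {alpha_2, alpha_5, alpha_6, alpha_9} form a chain of 4 nodes with single edges (A_4), and {alpha_1, alpha_3, alpha_4, alpha_7, alpha_8, alpha_10} form a chain of 4 nodes with a fork of two nodes at one end (D_6). A semisimple Lie algebra decomposes uniquely as the direct sum of simple ideals, one per connected component of its Dynkin diagram, so g ≅ A_4 ⊕ D_6 (dimension 24 + 66 = 90).

type A_4 + type D_6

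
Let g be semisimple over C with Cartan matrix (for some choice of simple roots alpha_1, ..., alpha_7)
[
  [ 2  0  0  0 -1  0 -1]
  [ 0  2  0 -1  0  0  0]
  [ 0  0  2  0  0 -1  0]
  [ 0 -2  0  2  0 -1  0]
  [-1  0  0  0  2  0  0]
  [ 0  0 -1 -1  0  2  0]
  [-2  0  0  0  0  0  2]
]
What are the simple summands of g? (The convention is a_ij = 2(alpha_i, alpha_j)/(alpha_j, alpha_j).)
B_4 ⊕ C_3

The diagram associated to this matrix has two connected components: the simple roots {alpha_2, alpha_3, alpha_4, alpha_6} form a chain of 4 nodes with a double edge at one end; the terminal node there is the unique short simple root (B_4), and {alpha_1, alpha_5, alpha_7} form a chain of 3 nodes with a double edge at one end; the terminal node there is the unique long simple root (C_3). A semisimple Lie algebra decomposes uniquely as the direct sum of simple ideals, one per connected component of its Dynkin diagram, so g ≅ B_4 ⊕ C_3 (dimension 36 + 21 = 57).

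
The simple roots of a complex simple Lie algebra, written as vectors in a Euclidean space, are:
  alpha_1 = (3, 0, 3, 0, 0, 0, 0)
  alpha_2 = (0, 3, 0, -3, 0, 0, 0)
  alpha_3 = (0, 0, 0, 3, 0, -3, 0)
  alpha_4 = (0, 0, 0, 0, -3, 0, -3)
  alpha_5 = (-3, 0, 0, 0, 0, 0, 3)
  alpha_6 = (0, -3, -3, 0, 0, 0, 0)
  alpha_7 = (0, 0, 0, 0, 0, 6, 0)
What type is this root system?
Compute the Cartan integers a_ij = 2(alpha_i, alpha_j)/(alpha_j, alpha_j); the resulting 7x7 Cartan matrix is
[[2, 0, 0, 0, -1, -1, 0], [0, 2, -1, 0, 0, -1, 0], [0, -1, 2, 0, 0, 0, -1], [0, 0, 0, 2, -1, 0, 0], [-1, 0, 0, -1, 2, 0, 0], [-1, -1, 0, 0, 0, 2, 0], [0, 0, -2, 0, 0, 0, 2]].
The roots have two lengths (squared-length ratio 2:1); the short ones are alpha_{1,2,3,4,5,6}. The associated Dynkin diagram is a chain of 7 nodes with a double edge at one end; the terminal node there is the unique long simple root (C_7), so the type is C_7 (the algebra sp(14)).

type C_7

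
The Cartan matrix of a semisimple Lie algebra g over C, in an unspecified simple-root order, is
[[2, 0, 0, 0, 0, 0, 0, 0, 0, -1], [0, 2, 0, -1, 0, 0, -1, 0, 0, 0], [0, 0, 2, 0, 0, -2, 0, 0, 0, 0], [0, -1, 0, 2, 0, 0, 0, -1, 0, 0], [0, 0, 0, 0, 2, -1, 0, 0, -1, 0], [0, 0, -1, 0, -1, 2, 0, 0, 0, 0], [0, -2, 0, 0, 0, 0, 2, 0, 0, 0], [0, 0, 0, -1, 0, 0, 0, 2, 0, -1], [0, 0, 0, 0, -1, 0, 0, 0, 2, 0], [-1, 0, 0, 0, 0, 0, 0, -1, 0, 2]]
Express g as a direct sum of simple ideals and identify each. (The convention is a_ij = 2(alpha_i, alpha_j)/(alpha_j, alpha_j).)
The diagram associated to this matrix has two connected components: the simple roots {alpha_3, alpha_5, alpha_6, alpha_9} form a chain of 4 nodes with a double edge at one end; the terminal node there is the unique long simple root (C_4), and {alpha_1, alpha_2, alpha_4, alpha_7, alpha_8, alpha_10} form a chain of 6 nodes with a double edge at one end; the terminal node there is the unique long simple root (C_6). A semisimple Lie algebra decomposes uniquely as the direct sum of simple ideals, one per connected component of its Dynkin diagram, so g ≅ C_4 ⊕ C_6 (dimension 36 + 78 = 114).

C_4 (sp(8)) + C_6 (sp(12))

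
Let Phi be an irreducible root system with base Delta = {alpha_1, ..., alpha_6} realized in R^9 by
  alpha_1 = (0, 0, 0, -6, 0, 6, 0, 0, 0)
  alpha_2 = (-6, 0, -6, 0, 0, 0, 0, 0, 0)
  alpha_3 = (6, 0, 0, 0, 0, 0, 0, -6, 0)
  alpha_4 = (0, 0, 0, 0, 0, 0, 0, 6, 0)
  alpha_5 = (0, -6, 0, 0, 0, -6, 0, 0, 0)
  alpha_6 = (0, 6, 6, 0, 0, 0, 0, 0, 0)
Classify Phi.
type B_6

Compute the Cartan integers a_ij = 2(alpha_i, alpha_j)/(alpha_j, alpha_j); the resulting 6x6 Cartan matrix is
[[2, 0, 0, 0, -1, 0], [0, 2, -1, 0, 0, -1], [0, -1, 2, -2, 0, 0], [0, 0, -1, 2, 0, 0], [-1, 0, 0, 0, 2, -1], [0, -1, 0, 0, -1, 2]].
The roots have two lengths (squared-length ratio 2:1); the short ones are alpha_{4}. The associated Dynkin diagram is a chain of 6 nodes with a double edge at one end; the terminal node there is the unique short simple root (B_6), so the type is B_6 (the algebra so(13)).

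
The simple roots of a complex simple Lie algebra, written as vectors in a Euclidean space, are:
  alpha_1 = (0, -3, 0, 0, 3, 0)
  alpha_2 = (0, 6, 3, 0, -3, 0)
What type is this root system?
Compute the Cartan integers a_ij = 2(alpha_i, alpha_j)/(alpha_j, alpha_j); the resulting 2x2 Cartan matrix is
[[2, -1], [-3, 2]].
The roots have two lengths (squared-length ratio 3:1); the short ones are alpha_{1}. The associated Dynkin diagram is two nodes joined by a triple edge (G_2), so the type is G_2.

G2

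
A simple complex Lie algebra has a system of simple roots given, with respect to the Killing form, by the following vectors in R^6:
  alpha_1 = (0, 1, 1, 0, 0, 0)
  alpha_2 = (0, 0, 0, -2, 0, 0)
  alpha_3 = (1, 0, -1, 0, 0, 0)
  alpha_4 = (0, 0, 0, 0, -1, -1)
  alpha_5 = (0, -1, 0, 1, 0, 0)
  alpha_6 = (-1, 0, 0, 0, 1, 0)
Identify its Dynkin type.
C6

Compute the Cartan integers a_ij = 2(alpha_i, alpha_j)/(alpha_j, alpha_j); the resulting 6x6 Cartan matrix is
[[2, 0, -1, 0, -1, 0], [0, 2, 0, 0, -2, 0], [-1, 0, 2, 0, 0, -1], [0, 0, 0, 2, 0, -1], [-1, -1, 0, 0, 2, 0], [0, 0, -1, -1, 0, 2]].
The roots have two lengths (squared-length ratio 2:1); the short ones are alpha_{1,3,4,5,6}. The associated Dynkin diagram is a chain of 6 nodes with a double edge at one end; the terminal node there is the unique long simple root (C_6), so the type is C_6 (the algebra sp(12)).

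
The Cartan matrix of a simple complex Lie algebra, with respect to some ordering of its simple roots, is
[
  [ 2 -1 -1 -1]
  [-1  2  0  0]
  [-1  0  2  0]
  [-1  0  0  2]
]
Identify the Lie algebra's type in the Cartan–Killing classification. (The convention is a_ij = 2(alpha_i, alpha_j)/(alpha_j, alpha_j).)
The matrix has rank 4 with 2's on the diagonal. Reading the off-diagonal entries as Dynkin edges (a single edge where a_ij = a_ji = -1; a double or triple edge where a_ij * a_ji = 2 or 3), the diagram is a chain of 2 nodes with a fork of two nodes at one end (D_4). One simple-root ordering that puts it in standard form is (alpha_4, alpha_1, alpha_3, alpha_2). So the algebra is type D_4, i.e. so(8).

type D_4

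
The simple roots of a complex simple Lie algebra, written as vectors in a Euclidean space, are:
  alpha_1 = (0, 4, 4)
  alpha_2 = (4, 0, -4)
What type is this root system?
Compute the Cartan integers a_ij = 2(alpha_i, alpha_j)/(alpha_j, alpha_j); the resulting 2x2 Cartan matrix is
[[2, -1], [-1, 2]].
All simple roots have the same length, so the diagram is simply laced. The associated Dynkin diagram is a chain of 2 nodes with single edges (A_2), so the type is A_2 (the algebra sl(3)).

type A_2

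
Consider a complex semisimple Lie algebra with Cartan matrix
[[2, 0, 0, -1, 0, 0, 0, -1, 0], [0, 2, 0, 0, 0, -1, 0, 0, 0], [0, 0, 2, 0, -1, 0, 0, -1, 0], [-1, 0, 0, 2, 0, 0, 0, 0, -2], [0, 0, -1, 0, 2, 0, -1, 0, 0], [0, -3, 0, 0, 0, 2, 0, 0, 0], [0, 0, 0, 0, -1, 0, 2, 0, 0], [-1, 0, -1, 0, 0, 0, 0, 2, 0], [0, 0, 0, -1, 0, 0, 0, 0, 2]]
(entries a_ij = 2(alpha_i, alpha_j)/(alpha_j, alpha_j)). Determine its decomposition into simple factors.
B7 + G2

The diagram associated to this matrix has two connected components: the simple roots {alpha_1, alpha_3, alpha_4, alpha_5, alpha_7, alpha_8, alpha_9} form a chain of 7 nodes with a double edge at one end; the terminal node there is the unique short simple root (B_7), and {alpha_2, alpha_6} form two nodes joined by a triple edge (G_2). A semisimple Lie algebra decomposes uniquely as the direct sum of simple ideals, one per connected component of its Dynkin diagram, so g ≅ B_7 ⊕ G_2 (dimension 105 + 14 = 119).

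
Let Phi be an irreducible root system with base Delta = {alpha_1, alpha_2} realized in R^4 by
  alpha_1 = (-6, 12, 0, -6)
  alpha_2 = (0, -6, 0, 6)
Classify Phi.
G_2

Compute the Cartan integers a_ij = 2(alpha_i, alpha_j)/(alpha_j, alpha_j); the resulting 2x2 Cartan matrix is
[[2, -3], [-1, 2]].
The roots have two lengths (squared-length ratio 3:1); the short ones are alpha_{2}. The associated Dynkin diagram is two nodes joined by a triple edge (G_2), so the type is G_2.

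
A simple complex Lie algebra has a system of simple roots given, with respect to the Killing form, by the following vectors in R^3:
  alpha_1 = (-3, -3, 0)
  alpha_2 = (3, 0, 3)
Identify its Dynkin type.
Compute the Cartan integers a_ij = 2(alpha_i, alpha_j)/(alpha_j, alpha_j); the resulting 2x2 Cartan matrix is
[[2, -1], [-1, 2]].
All simple roots have the same length, so the diagram is simply laced. The associated Dynkin diagram is a chain of 2 nodes with single edges (A_2), so the type is A_2 (the algebra sl(3)).

type A_2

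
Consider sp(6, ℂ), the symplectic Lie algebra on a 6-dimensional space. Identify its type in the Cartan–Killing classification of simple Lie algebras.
This is sp(6), which has dimension 6(6+1)/2 = 21 and rank 6/2 = 3. In the classification of classical Lie algebras, the symplectic algebra sp(2n) has type C_n; here n = 3, so the Dynkin diagram is a chain of 3 nodes with a double edge at one end; the terminal node there is the unique long simple root (C_3). Hence the type is C_3.

C3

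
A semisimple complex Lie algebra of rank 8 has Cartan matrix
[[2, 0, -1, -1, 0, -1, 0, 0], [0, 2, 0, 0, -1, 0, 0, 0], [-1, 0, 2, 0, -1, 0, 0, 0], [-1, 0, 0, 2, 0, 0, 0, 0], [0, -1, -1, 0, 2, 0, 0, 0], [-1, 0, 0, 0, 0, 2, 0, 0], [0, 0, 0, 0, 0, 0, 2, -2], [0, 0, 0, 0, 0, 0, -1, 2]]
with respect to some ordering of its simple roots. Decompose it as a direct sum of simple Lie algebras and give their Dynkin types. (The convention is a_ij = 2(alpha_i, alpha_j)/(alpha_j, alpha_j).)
type B_2 + type D_6

The diagram associated to this matrix has two connected components: the simple roots {alpha_7, alpha_8} form a chain of 2 nodes with a double edge at one end; the terminal node there is the unique short simple root (B_2), and {alpha_1, alpha_2, alpha_3, alpha_4, alpha_5, alpha_6} form a chain of 4 nodes with a fork of two nodes at one end (D_6). A semisimple Lie algebra decomposes uniquely as the direct sum of simple ideals, one per connected component of its Dynkin diagram, so g ≅ B_2 ⊕ D_6 (dimension 10 + 66 = 76).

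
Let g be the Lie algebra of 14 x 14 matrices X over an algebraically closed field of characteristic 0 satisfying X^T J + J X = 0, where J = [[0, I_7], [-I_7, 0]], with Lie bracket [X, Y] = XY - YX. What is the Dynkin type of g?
This is sp(14), which has dimension 14(14+1)/2 = 105 and rank 14/2 = 7. In the classification of classical Lie algebras, the symplectic algebra sp(2n) has type C_n; here n = 7, so the Dynkin diagram is a chain of 7 nodes with a double edge at one end; the terminal node there is the unique long simple root (C_7). Hence the type is C_7.

C_7 (sp(14))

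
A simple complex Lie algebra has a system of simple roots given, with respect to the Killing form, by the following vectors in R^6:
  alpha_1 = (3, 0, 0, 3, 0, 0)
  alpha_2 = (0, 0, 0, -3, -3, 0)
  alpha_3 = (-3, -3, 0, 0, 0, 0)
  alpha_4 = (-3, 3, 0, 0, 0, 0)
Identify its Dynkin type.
D_4 (so(8))

Compute the Cartan integers a_ij = 2(alpha_i, alpha_j)/(alpha_j, alpha_j); the resulting 4x4 Cartan matrix is
[[2, -1, -1, -1], [-1, 2, 0, 0], [-1, 0, 2, 0], [-1, 0, 0, 2]].
All simple roots have the same length, so the diagram is simply laced. The associated Dynkin diagram is a chain of 2 nodes with a fork of two nodes at one end (D_4), so the type is D_4 (the algebra so(8)).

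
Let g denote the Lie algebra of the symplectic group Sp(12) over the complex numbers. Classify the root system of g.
C_6 (sp(12))

This is sp(12), which has dimension 12(12+1)/2 = 78 and rank 12/2 = 6. In the classification of classical Lie algebras, the symplectic algebra sp(2n) has type C_n; here n = 6, so the Dynkin diagram is a chain of 6 nodes with a double edge at one end; the terminal node there is the unique long simple root (C_6). Hence the type is C_6.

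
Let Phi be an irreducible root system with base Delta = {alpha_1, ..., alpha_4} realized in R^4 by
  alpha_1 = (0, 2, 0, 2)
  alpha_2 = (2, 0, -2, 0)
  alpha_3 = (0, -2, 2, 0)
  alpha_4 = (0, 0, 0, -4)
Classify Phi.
Compute the Cartan integers a_ij = 2(alpha_i, alpha_j)/(alpha_j, alpha_j); the resulting 4x4 Cartan matrix is
[[2, 0, -1, -1], [0, 2, -1, 0], [-1, -1, 2, 0], [-2, 0, 0, 2]].
The roots have two lengths (squared-length ratio 2:1); the short ones are alpha_{1,2,3}. The associated Dynkin diagram is a chain of 4 nodes with a double edge at one end; the terminal node there is the unique long simple root (C_4), so the type is C_4 (the algebra sp(8)).

C_4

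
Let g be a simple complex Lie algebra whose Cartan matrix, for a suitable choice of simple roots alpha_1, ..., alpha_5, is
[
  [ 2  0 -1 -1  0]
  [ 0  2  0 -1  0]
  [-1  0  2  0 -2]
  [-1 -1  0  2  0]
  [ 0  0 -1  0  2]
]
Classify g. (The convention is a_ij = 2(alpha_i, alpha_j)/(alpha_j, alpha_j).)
B5

The matrix has rank 5 with 2's on the diagonal. Reading the off-diagonal entries as Dynkin edges (a single edge where a_ij = a_ji = -1; a double or triple edge where a_ij * a_ji = 2 or 3), the diagram is a chain of 5 nodes with a double edge at one end; the terminal node there is the unique short simple root (B_5). One simple-root ordering that puts it in standard form is (alpha_2, alpha_4, alpha_1, alpha_3, alpha_5). So the algebra is type B_5, i.e. so(11).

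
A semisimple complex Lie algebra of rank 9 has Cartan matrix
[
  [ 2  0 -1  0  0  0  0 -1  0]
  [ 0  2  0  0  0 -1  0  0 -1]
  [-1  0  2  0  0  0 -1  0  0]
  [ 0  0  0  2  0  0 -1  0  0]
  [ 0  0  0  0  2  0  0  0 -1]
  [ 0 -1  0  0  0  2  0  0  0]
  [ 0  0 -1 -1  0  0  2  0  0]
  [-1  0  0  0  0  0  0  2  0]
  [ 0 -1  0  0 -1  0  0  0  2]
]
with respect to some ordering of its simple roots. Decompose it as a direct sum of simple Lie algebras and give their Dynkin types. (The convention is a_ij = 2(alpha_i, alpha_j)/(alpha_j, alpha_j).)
The diagram associated to this matrix has two connected components: the simple roots {alpha_2, alpha_5, alpha_6, alpha_9} form a chain of 4 nodes with single edges (A_4), and {alpha_1, alpha_3, alpha_4, alpha_7, alpha_8} form a chain of 5 nodes with single edges (A_5). A semisimple Lie algebra decomposes uniquely as the direct sum of simple ideals, one per connected component of its Dynkin diagram, so g ≅ A_4 ⊕ A_5 (dimension 24 + 35 = 59).

type A_4 ⊕ type A_5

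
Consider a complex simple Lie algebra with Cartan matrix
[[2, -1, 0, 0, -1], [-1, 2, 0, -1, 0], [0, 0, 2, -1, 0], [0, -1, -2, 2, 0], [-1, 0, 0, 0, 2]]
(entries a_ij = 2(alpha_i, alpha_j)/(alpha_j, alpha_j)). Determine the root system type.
B_5

The matrix has rank 5 with 2's on the diagonal. Reading the off-diagonal entries as Dynkin edges (a single edge where a_ij = a_ji = -1; a double or triple edge where a_ij * a_ji = 2 or 3), the diagram is a chain of 5 nodes with a double edge at one end; the terminal node there is the unique short simple root (B_5). One simple-root ordering that puts it in standard form is (alpha_5, alpha_1, alpha_2, alpha_4, alpha_3). So the algebra is type B_5, i.e. so(11).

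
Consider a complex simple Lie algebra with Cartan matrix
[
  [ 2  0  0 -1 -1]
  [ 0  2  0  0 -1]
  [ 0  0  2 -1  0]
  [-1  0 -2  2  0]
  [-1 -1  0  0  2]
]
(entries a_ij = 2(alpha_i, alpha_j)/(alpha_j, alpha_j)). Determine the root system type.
The matrix has rank 5 with 2's on the diagonal. Reading the off-diagonal entries as Dynkin edges (a single edge where a_ij = a_ji = -1; a double or triple edge where a_ij * a_ji = 2 or 3), the diagram is a chain of 5 nodes with a double edge at one end; the terminal node there is the unique short simple root (B_5). One simple-root ordering that puts it in standard form is (alpha_2, alpha_5, alpha_1, alpha_4, alpha_3). So the algebra is type B_5, i.e. so(11).

type B_5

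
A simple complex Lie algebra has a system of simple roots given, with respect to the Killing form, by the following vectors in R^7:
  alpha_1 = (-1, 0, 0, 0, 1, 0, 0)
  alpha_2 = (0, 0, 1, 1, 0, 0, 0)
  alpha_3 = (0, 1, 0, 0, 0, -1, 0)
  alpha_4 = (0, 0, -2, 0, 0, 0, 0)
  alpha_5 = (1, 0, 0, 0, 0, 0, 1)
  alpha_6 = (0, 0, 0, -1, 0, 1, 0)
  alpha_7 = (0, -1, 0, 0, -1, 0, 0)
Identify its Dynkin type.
Compute the Cartan integers a_ij = 2(alpha_i, alpha_j)/(alpha_j, alpha_j); the resulting 7x7 Cartan matrix is
[[2, 0, 0, 0, -1, 0, -1], [0, 2, 0, -1, 0, -1, 0], [0, 0, 2, 0, 0, -1, -1], [0, -2, 0, 2, 0, 0, 0], [-1, 0, 0, 0, 2, 0, 0], [0, -1, -1, 0, 0, 2, 0], [-1, 0, -1, 0, 0, 0, 2]].
The roots have two lengths (squared-length ratio 2:1); the short ones are alpha_{1,2,3,5,6,7}. The associated Dynkin diagram is a chain of 7 nodes with a double edge at one end; the terminal node there is the unique long simple root (C_7), so the type is C_7 (the algebra sp(14)).

C_7 (sp(14))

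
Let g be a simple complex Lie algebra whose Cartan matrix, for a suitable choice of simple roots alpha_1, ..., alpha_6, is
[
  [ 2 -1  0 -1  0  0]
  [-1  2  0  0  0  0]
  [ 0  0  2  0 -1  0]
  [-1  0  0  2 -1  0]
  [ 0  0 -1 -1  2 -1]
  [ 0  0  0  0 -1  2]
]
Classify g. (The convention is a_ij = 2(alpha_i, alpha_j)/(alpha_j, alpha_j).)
The matrix has rank 6 with 2's on the diagonal. Reading the off-diagonal entries as Dynkin edges (a single edge where a_ij = a_ji = -1; a double or triple edge where a_ij * a_ji = 2 or 3), the diagram is a chain of 4 nodes with a fork of two nodes at one end (D_6). One simple-root ordering that puts it in standard form is (alpha_2, alpha_1, alpha_4, alpha_5, alpha_3, alpha_6). So the algebra is type D_6, i.e. so(12).

D_6 (so(12))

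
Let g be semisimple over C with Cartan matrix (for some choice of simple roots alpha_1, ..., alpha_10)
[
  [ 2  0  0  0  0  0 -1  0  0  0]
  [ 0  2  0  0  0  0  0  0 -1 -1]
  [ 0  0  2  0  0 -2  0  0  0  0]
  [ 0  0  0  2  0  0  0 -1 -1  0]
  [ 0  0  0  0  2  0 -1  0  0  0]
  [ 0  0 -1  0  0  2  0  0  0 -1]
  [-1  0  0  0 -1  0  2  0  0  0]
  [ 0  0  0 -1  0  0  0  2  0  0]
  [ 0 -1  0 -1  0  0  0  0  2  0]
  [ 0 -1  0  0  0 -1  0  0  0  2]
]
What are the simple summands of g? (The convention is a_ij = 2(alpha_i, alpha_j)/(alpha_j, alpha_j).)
The diagram associated to this matrix has two connected components: the simple roots {alpha_1, alpha_5, alpha_7} form a chain of 3 nodes with single edges (A_3), and {alpha_2, alpha_3, alpha_4, alpha_6, alpha_8, alpha_9, alpha_10} form a chain of 7 nodes with a double edge at one end; the terminal node there is the unique long simple root (C_7). A semisimple Lie algebra decomposes uniquely as the direct sum of simple ideals, one per connected component of its Dynkin diagram, so g ≅ A_3 ⊕ C_7 (dimension 15 + 105 = 120).

A3 ⊕ C7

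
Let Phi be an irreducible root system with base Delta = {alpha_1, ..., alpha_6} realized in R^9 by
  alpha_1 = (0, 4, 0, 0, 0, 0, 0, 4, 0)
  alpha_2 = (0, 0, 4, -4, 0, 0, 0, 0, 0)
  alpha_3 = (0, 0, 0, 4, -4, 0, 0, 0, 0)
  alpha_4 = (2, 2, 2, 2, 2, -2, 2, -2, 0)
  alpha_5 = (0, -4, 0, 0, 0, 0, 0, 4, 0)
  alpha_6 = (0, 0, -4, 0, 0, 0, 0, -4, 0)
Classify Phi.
Compute the Cartan integers a_ij = 2(alpha_i, alpha_j)/(alpha_j, alpha_j); the resulting 6x6 Cartan matrix is
[[2, 0, 0, 0, 0, -1], [0, 2, -1, 0, 0, -1], [0, -1, 2, 0, 0, 0], [0, 0, 0, 2, -1, 0], [0, 0, 0, -1, 2, -1], [-1, -1, 0, 0, -1, 2]].
All simple roots have the same length, so the diagram is simply laced. The associated Dynkin diagram is a chain of 5 nodes with one extra node attached to the third node from one end (E_6), so the type is E_6.

E6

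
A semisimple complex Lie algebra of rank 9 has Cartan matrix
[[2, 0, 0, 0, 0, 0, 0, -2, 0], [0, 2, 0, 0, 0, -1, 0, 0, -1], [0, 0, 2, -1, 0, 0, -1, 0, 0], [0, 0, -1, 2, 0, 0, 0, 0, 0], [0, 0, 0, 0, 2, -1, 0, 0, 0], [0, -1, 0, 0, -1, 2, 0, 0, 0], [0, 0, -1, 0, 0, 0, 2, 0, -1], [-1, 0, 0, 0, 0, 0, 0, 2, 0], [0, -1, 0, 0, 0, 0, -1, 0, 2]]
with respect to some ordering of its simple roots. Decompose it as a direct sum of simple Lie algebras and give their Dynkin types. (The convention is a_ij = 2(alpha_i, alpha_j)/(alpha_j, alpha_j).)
The diagram associated to this matrix has two connected components: the simple roots {alpha_2, alpha_3, alpha_4, alpha_5, alpha_6, alpha_7, alpha_9} form a chain of 7 nodes with single edges (A_7), and {alpha_1, alpha_8} form a chain of 2 nodes with a double edge at one end; the terminal node there is the unique short simple root (B_2). A semisimple Lie algebra decomposes uniquely as the direct sum of simple ideals, one per connected component of its Dynkin diagram, so g ≅ A_7 ⊕ B_2 (dimension 63 + 10 = 73).

A7 + B2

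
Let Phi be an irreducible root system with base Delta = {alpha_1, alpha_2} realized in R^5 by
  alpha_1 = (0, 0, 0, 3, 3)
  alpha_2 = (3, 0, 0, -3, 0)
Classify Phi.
Compute the Cartan integers a_ij = 2(alpha_i, alpha_j)/(alpha_j, alpha_j); the resulting 2x2 Cartan matrix is
[[2, -1], [-1, 2]].
All simple roots have the same length, so the diagram is simply laced. The associated Dynkin diagram is a chain of 2 nodes with single edges (A_2), so the type is A_2 (the algebra sl(3)).

A2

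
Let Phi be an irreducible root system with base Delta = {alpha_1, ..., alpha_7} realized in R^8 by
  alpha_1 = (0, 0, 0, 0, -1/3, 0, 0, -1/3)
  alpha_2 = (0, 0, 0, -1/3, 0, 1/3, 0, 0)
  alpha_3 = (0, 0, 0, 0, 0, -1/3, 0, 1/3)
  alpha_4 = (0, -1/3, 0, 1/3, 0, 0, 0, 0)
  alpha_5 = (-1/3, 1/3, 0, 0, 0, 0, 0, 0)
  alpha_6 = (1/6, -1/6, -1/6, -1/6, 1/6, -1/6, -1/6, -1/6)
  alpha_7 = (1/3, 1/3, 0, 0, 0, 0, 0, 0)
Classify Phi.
E_7

Compute the Cartan integers a_ij = 2(alpha_i, alpha_j)/(alpha_j, alpha_j); the resulting 7x7 Cartan matrix is
[[2, 0, -1, 0, 0, 0, 0], [0, 2, -1, -1, 0, 0, 0], [-1, -1, 2, 0, 0, 0, 0], [0, -1, 0, 2, -1, 0, -1], [0, 0, 0, -1, 2, -1, 0], [0, 0, 0, 0, -1, 2, 0], [0, 0, 0, -1, 0, 0, 2]].
All simple roots have the same length, so the diagram is simply laced. The associated Dynkin diagram is a chain of 6 nodes with one extra node attached to the third node from one end (E_7), so the type is E_7.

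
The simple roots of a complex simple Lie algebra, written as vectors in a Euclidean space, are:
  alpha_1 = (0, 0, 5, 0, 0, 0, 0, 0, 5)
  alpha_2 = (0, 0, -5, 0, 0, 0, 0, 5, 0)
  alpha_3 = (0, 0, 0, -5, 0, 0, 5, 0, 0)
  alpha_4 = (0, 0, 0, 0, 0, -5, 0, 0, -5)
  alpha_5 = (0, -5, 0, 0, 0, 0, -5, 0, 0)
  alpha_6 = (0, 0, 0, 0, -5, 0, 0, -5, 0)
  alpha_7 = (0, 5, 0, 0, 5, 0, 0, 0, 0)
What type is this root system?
Compute the Cartan integers a_ij = 2(alpha_i, alpha_j)/(alpha_j, alpha_j); the resulting 7x7 Cartan matrix is
[[2, -1, 0, -1, 0, 0, 0], [-1, 2, 0, 0, 0, -1, 0], [0, 0, 2, 0, -1, 0, 0], [-1, 0, 0, 2, 0, 0, 0], [0, 0, -1, 0, 2, 0, -1], [0, -1, 0, 0, 0, 2, -1], [0, 0, 0, 0, -1, -1, 2]].
All simple roots have the same length, so the diagram is simply laced. The associated Dynkin diagram is a chain of 7 nodes with single edges (A_7), so the type is A_7 (the algebra sl(8)).

A_7 (sl(8))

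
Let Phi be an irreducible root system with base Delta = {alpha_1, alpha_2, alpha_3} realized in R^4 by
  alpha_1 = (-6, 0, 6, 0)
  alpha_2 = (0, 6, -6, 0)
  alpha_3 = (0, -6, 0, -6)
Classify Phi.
type A_3

Compute the Cartan integers a_ij = 2(alpha_i, alpha_j)/(alpha_j, alpha_j); the resulting 3x3 Cartan matrix is
[[2, -1, 0], [-1, 2, -1], [0, -1, 2]].
All simple roots have the same length, so the diagram is simply laced. The associated Dynkin diagram is a chain of 3 nodes with single edges (A_3), so the type is A_3 (the algebra sl(4)).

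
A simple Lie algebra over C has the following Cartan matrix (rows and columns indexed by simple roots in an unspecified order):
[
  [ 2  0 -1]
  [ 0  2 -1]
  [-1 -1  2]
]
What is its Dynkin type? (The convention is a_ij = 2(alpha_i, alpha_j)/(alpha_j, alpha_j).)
A_3 (sl(4))

The matrix has rank 3 with 2's on the diagonal. Reading the off-diagonal entries as Dynkin edges (a single edge where a_ij = a_ji = -1; a double or triple edge where a_ij * a_ji = 2 or 3), the diagram is a chain of 3 nodes with single edges (A_3). One simple-root ordering that puts it in standard form is (alpha_2, alpha_3, alpha_1). So the algebra is type A_3, i.e. sl(4).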